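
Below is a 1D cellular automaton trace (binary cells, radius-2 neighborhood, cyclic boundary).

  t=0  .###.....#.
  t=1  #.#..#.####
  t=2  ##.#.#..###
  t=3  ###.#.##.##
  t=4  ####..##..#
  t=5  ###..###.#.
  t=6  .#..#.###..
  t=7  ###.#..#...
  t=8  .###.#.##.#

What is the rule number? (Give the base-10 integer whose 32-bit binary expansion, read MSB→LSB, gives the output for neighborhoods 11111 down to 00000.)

3830052734

  [31] ##### => #  t=1,i=9
  [30] ####. => #  t=1,i=10
  [29] ###.# => #  t=1,i=0
  [28] ###.. => .  t=0,i=3
  [27] ##.## => .  t=3,i=8
  [26] ##.#. => #  t=1,i=1
  [25] ##..# => .  t=4,i=4
  [24] ##... => .  t=0,i=4
  [23] #.### => .  t=1,i=7
  [22] #.##. => #  t=3,i=6
  [21] #.#.# => .  t=2,i=3
  [20] #.#.. => .  t=1,i=2
  [19] #..## => #  t=0,i=0
  [18] #..#. => .  t=1,i=4
  [17] #...# => .  t=6,i=10
  [16] #.... => #  t=0,i=5
  [15] .#### => #  t=1,i=8
  [14] .###. => #  t=0,i=2
  [13] .##.# => #  t=3,i=7
  [12] .##.. => #  t=4,i=7
  [11] .#.## => .  t=1,i=6
  [10] .#.#. => #  t=2,i=4
  [9] .#..# => #  t=0,i=10
  [8] .#... => #  t=7,i=8
  [7] ..### => .  t=0,i=1
  [6] ..##. => #  t=4,i=6
  [5] ..#.# => #  t=1,i=5
  [4] ..#.. => #  t=0,i=9
  [3] ...## => #  t=7,i=10
  [2] ...#. => #  t=0,i=8
  [1] ....# => #  t=0,i=7
  [0] ..... => .  t=0,i=6
  bits 11100100010010011111011101111110 = 3830052734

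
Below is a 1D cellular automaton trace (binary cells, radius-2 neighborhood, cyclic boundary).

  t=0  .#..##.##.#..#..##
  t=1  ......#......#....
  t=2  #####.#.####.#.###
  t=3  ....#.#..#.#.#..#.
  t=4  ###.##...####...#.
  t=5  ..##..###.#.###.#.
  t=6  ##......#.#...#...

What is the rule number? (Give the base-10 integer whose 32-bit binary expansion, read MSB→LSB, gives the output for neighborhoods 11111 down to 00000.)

  #####|.  b31=0 t=2,i=0
  ####.|.  b30=0 t=2,i=3
  ###.#|#  b29=1 t=2,i=4
  ###..|#  b28=1 t=4,i=12
  ##.##|#  b27=1 t=0,i=6
  ##.#.|.  b26=0 t=0,i=0
  ##..#|.  b25=0 t=5,i=4
  ##...|#  b24=1 t=4,i=6
  #.###|.  b23=0 t=2,i=8
  #.##.|.  b22=0 t=0,i=7
  #.#.#|#  b21=1 t=2,i=6
  #.#..|.  b20=0 t=0,i=1
  #..##|.  b19=0 t=0,i=3
  #..#.|.  b18=0 t=0,i=12
  #...#|#  b17=1 t=4,i=7
  #....|#  b16=1 t=1,i=8
  .####|#  b15=1 t=2,i=9
  .###.|.  b14=0 t=4,i=1
  .##.#|.  b13=0 t=0,i=5
  .##..|.  b12=0 t=4,i=5
  .#.##|.  b11=0 t=2,i=7
  .#.#.|#  b10=1 t=3,i=5
  .#..#|.  b9=0 t=0,i=2
  .#...|.  b8=0 t=1,i=7
  ..###|.  b7=0 t=4,i=9
  ..##.|.  b6=0 t=0,i=4
  ..#.#|#  b5=1 t=3,i=4
  ..#..|#  b4=1 t=0,i=13
  ...##|#  b3=1 t=4,i=8
  ...#.|.  b2=0 t=1,i=5
  ....#|#  b1=1 t=1,i=4
  .....|#  b0=1 t=1,i=0
  bits 00111001001000111000010000111011 = 958628923

958628923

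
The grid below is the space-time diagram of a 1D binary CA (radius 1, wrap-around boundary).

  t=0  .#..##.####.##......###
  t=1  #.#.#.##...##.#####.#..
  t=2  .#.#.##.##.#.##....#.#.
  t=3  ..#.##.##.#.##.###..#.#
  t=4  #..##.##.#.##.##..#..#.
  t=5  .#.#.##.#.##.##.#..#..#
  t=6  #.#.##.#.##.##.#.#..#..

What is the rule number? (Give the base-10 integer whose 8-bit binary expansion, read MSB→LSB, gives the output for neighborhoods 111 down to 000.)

  ### -> .   bit 7 = 0  t=0,i=8
  ##. -> .   bit 6 = 0  t=0,i=5
  #.# -> #   bit 5 = 1  t=0,i=0
  #.. -> #   bit 4 = 1  t=0,i=2
  .## -> #   bit 3 = 1  t=0,i=4
  .#. -> .   bit 2 = 0  t=0,i=1
  ..# -> .   bit 1 = 0  t=0,i=3
  ... -> #   bit 0 = 1  t=0,i=15
  bits 00111001 = 57

57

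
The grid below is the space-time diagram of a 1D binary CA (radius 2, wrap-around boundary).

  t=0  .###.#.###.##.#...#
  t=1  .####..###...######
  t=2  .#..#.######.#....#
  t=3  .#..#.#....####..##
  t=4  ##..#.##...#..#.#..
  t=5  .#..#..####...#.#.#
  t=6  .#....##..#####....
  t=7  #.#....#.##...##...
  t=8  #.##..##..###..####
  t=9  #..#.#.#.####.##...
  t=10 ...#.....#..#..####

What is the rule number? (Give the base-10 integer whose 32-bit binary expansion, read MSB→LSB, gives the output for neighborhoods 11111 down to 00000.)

899305892

  [31] ##### => .  t=1,i=15
  [30] ####. => .  t=1,i=3
  [29] ###.# => #  t=0,i=3
  [28] ###.. => #  t=1,i=4
  [27] ##.## => .  t=0,i=10
  [26] ##.#. => #  t=0,i=4
  [25] ##..# => .  t=1,i=5
  [24] ##... => #  t=1,i=10
  [23] #.### => #  t=0,i=1
  [22] #.##. => .  t=0,i=11
  [21] #.#.# => .  t=0,i=5
  [20] #.#.. => #  t=0,i=14
  [19] #..## => #  t=1,i=6
  [18] #..#. => .  t=2,i=3
  [17] #...# => #  t=0,i=16
  [16] #.... => .  t=2,i=15
  [15] .#### => .  t=1,i=2
  [14] .###. => #  t=0,i=2
  [13] .##.# => .  t=0,i=12
  [12] .##.. => #  t=4,i=1
  [11] .#.## => .  t=0,i=0
  [10] .#.#. => .  t=2,i=0
  [9] .#..# => .  t=2,i=2
  [8] .#... => #  t=0,i=15
  [7] ..### => #  t=1,i=7
  [6] ..##. => .  t=3,i=17
  [5] ..#.# => #  t=0,i=18
  [4] ..#.. => .  t=4,i=11
  [3] ...## => .  t=1,i=12
  [2] ...#. => #  t=0,i=17
  [1] ....# => .  t=2,i=16
  [0] ..... => .  t=6,i=17
  bits 00110101100110100101000110100100 = 899305892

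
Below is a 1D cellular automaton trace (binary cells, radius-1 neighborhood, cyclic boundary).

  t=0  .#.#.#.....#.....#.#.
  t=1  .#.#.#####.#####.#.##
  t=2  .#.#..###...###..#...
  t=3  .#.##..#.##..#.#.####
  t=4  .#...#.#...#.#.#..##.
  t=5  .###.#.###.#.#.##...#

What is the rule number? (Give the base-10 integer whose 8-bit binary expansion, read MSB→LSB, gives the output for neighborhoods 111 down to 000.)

  ###|#  b7=1 t=1,i=6
  ##.|.  b6=0 t=1,i=9
  #.#|.  b5=0 t=0,i=2
  #..|#  b4=1 t=0,i=6
  .##|.  b3=0 t=1,i=5
  .#.|#  b2=1 t=0,i=1
  ..#|.  b1=0 t=0,i=0
  ...|#  b0=1 t=0,i=7
  bits 10010101 = 149

149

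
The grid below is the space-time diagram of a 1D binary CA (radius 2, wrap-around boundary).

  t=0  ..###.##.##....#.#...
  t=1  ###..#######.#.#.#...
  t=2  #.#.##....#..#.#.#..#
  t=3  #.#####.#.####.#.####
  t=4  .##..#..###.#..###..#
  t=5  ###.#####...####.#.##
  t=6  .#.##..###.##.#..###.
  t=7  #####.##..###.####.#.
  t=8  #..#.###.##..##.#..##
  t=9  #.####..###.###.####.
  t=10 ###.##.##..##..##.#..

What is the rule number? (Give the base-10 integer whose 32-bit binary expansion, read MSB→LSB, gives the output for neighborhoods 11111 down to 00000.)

1509702394

  #####|.  b31=0 t=1,i=7
  ####.|#  b30=1 t=1,i=10
  ###.#|.  b29=0 t=0,i=4
  ###..|#  b28=1 t=1,i=2
  ##.##|#  b27=1 t=0,i=5
  ##.#.|.  b26=0 t=1,i=12
  ##..#|.  b25=0 t=1,i=3
  ##...|#  b24=1 t=0,i=11
  #.###|#  b23=1 t=3,i=2
  #.##.|#  b22=1 t=0,i=6
  #.#.#|#  b21=1 t=1,i=13
  #.#..|#  b20=1 t=0,i=17
  #..##|#  b19=1 t=1,i=4
  #..#.|#  b18=1 t=2,i=12
  #...#|.  b17=0 t=1,i=19
  #....|.  b16=0 t=0,i=12
  .####|.  b15=0 t=1,i=6
  .###.|.  b14=0 t=0,i=3
  .##.#|#  b13=1 t=0,i=7
  .##..|#  b12=1 t=0,i=10
  .#.##|#  b11=1 t=2,i=3
  .#.#.|.  b10=0 t=0,i=16
  .#..#|#  b9=1 t=2,i=11
  .#...|.  b8=0 t=0,i=18
  ..###|#  b7=1 t=0,i=2
  ..##.|#  b6=1 t=2,i=20
  ..#.#|#  b5=1 t=0,i=15
  ..#..|#  b4=1 t=2,i=10
  ...##|#  b3=1 t=0,i=1
  ...#.|.  b2=0 t=0,i=14
  ....#|#  b1=1 t=0,i=0
  .....|.  b0=0 t=0,i=20
  bits 01011001111111000011101011111010 = 1509702394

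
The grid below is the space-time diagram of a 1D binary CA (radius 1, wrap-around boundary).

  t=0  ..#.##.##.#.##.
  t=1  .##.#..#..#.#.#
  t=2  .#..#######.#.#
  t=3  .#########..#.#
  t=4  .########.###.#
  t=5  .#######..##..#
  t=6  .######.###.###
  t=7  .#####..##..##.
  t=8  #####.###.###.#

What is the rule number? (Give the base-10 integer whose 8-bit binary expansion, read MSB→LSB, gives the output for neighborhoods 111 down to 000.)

  ###|#  b7=1 t=2,i=5
  ##.|.  b6=0 t=0,i=5
  #.#|.  b5=0 t=0,i=3
  #..|#  b4=1 t=0,i=14
  .##|#  b3=1 t=0,i=4
  .#.|#  b2=1 t=0,i=2
  ..#|#  b1=1 t=0,i=1
  ...|.  b0=0 t=0,i=0
  bits 10011110 = 158

158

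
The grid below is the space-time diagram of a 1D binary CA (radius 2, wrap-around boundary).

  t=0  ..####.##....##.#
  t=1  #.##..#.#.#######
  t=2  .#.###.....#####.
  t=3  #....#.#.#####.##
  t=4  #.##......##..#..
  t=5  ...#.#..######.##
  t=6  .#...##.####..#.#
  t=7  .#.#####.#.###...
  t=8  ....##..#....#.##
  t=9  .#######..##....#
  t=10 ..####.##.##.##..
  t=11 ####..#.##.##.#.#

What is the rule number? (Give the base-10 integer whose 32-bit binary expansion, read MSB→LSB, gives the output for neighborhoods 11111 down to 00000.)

  [31] ##### => #  t=1,i=12
  [30] ####. => .  t=0,i=4
  [29] ###.# => .  t=0,i=5
  [28] ###.. => #  t=2,i=5
  [27] ##.## => #  t=0,i=6
  [26] ##.#. => #  t=0,i=15
  [25] ##..# => #  t=1,i=4
  [24] ##... => .  t=0,i=9
  [23] #.### => .  t=1,i=10
  [22] #.##. => .  t=0,i=7
  [21] #.#.# => .  t=1,i=8
  [20] #.#.. => #  t=0,i=16
  [19] #..## => .  t=0,i=1
  [18] #..#. => #  t=1,i=5
  [17] #...# => #  t=5,i=1
  [16] #.... => #  t=0,i=10
  [15] .#### => #  t=0,i=3
  [14] .###. => .  t=2,i=4
  [13] .##.# => #  t=0,i=14
  [12] .##.. => #  t=0,i=8
  [11] .#.## => .  t=1,i=9
  [10] .#.#. => .  t=1,i=7
  [9] .#..# => #  t=0,i=0
  [8] .#... => .  t=6,i=2
  [7] ..### => #  t=0,i=2
  [6] ..##. => #  t=0,i=13
  [5] ..#.# => .  t=1,i=6
  [4] ..#.. => .  t=4,i=14
  [3] ...## => #  t=0,i=12
  [2] ...#. => .  t=3,i=4
  [1] ....# => #  t=0,i=11
  [0] ..... => .  t=2,i=8
  bits 10011110000101111011001011001010 = 2652353226

2652353226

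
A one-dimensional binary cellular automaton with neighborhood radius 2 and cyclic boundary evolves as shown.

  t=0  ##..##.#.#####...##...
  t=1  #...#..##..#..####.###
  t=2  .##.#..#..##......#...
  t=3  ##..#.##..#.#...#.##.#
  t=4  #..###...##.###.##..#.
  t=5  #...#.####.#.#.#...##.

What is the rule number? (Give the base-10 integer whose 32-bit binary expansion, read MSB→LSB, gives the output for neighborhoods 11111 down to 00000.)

  #####|#  b31=1 t=0,i=11
  ####.|.  b30=0 t=0,i=12
  ###.#|.  b29=0 t=1,i=17
  ###..|.  b28=0 t=0,i=13
  ##.##|#  b27=1 t=1,i=18
  ##.#.|.  b26=0 t=0,i=6
  ##..#|.  b25=0 t=0,i=2
  ##...|#  b24=1 t=0,i=14
  #.###|.  b23=0 t=0,i=9
  #.##.|.  b22=0 t=3,i=6
  #.#.#|#  b21=1 t=0,i=7
  #.#..|#  b20=1 t=2,i=4
  #..##|.  b19=0 t=0,i=3
  #..#.|#  b18=1 t=1,i=10
  #...#|#  b17=1 t=0,i=15
  #....|.  b16=0 t=2,i=13
  .####|.  b15=0 t=0,i=10
  .###.|#  b14=1 t=3,i=0
  .##.#|.  b13=0 t=0,i=5
  .##..|.  b12=0 t=0,i=1
  .#.##|#  b11=1 t=0,i=8
  .#.#.|.  b10=0 t=3,i=11
  .#..#|.  b9=0 t=1,i=5
  .#...|#  b8=1 t=2,i=19
  ..###|.  b7=0 t=1,i=14
  ..##.|#  b6=1 t=0,i=0
  ..#.#|#  b5=1 t=3,i=4
  ..#..|#  b4=1 t=1,i=4
  ...##|#  b3=1 t=0,i=16
  ...#.|.  b2=0 t=1,i=3
  ....#|#  b1=1 t=2,i=16
  .....|.  b0=0 t=2,i=14
  bits 10001001001101100100100101111010 = 2302036346

2302036346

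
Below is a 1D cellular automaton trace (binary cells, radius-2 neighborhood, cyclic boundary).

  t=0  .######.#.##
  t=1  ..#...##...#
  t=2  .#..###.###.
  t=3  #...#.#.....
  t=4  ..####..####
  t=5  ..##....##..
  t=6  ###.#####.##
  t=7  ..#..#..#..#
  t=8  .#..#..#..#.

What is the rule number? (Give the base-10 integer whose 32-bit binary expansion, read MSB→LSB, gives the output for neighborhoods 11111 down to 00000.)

  nb #####: next=.  (t=0,i=3, bit31=0)
  nb ####.: next=.  (t=0,i=5, bit30=0)
  nb ###.#: next=#  (t=0,i=6, bit29=1)
  nb ###..: next=.  (t=2,i=10, bit28=0)
  nb ##.##: next=.  (t=0,i=0, bit27=0)
  nb ##.#.: next=#  (t=0,i=7, bit26=1)
  nb ##..#: next=.  (t=2,i=11, bit25=0)
  nb ##...: next=#  (t=1,i=8, bit24=1)
  nb #.###: next=.  (t=0,i=1, bit23=0)
  nb #.##.: next=.  (t=0,i=10, bit22=0)
  nb #.#.#: next=.  (t=0,i=8, bit21=0)
  nb #.#..: next=.  (t=3,i=6, bit20=0)
  nb #..##: next=.  (t=2,i=3, bit19=0)
  nb #..#.: next=#  (t=1,i=1, bit18=1)
  nb #...#: next=#  (t=1,i=4, bit17=1)
  nb #....: next=#  (t=3,i=8, bit16=1)
  nb .####: next=#  (t=0,i=2, bit15=1)
  nb .###.: next=.  (t=2,i=5, bit14=0)
  nb .##.#: next=#  (t=0,i=11, bit13=1)
  nb .##..: next=.  (t=1,i=7, bit12=0)
  nb .#.##: next=.  (t=0,i=9, bit11=0)
  nb .#.#.: next=#  (t=3,i=5, bit10=1)
  nb .#..#: next=.  (t=1,i=0, bit9=0)
  nb .#...: next=.  (t=1,i=3, bit8=0)
  nb ..###: next=#  (t=2,i=4, bit7=1)
  nb ..##.: next=#  (t=1,i=6, bit6=1)
  nb ..#.#: next=#  (t=3,i=4, bit5=1)
  nb ..#..: next=.  (t=1,i=2, bit4=0)
  nb ...##: next=#  (t=1,i=5, bit3=1)
  nb ...#.: next=#  (t=1,i=10, bit2=1)
  nb ....#: next=#  (t=3,i=10, bit1=1)
  nb .....: next=#  (t=3,i=9, bit0=1)
  bits 00100101000001111010010011101111 = 621257967

621257967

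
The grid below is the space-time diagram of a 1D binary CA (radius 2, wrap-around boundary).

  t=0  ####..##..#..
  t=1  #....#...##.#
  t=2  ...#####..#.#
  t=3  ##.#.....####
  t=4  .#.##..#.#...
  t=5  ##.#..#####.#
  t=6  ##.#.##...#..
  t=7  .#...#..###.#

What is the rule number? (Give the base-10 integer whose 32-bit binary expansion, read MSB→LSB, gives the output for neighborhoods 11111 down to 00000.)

543057334

  [31] ##### => .  t=2,i=5
  [30] ####. => .  t=0,i=2
  [29] ###.# => #  t=3,i=1
  [28] ###.. => .  t=0,i=3
  [27] ##.## => .  t=1,i=11
  [26] ##.#. => .  t=3,i=2
  [25] ##..# => .  t=0,i=4
  [24] ##... => .  t=1,i=1
  [23] #.### => .  t=5,i=12
  [22] #.##. => #  t=1,i=12
  [21] #.#.# => .  t=6,i=3
  [20] #.#.. => #  t=2,i=12
  [19] #..## => #  t=0,i=5
  [18] #..#. => #  t=0,i=9
  [17] #...# => #  t=1,i=7
  [16] #.... => .  t=1,i=2
  [15] .#### => .  t=0,i=1
  [14] .###. => #  t=5,i=0
  [13] .##.# => #  t=1,i=10
  [12] .##.. => .  t=0,i=7
  [11] .#.## => .  t=4,i=2
  [10] .#.#. => #  t=2,i=11
  [9] .#..# => .  t=0,i=11
  [8] .#... => #  t=1,i=6
  [7] ..### => #  t=0,i=0
  [6] ..##. => .  t=0,i=6
  [5] ..#.# => #  t=2,i=10
  [4] ..#.. => #  t=0,i=10
  [3] ...## => .  t=1,i=8
  [2] ...#. => #  t=1,i=4
  [1] ....# => #  t=1,i=3
  [0] ..... => .  t=3,i=6
  bits 00100000010111100110010110110110 = 543057334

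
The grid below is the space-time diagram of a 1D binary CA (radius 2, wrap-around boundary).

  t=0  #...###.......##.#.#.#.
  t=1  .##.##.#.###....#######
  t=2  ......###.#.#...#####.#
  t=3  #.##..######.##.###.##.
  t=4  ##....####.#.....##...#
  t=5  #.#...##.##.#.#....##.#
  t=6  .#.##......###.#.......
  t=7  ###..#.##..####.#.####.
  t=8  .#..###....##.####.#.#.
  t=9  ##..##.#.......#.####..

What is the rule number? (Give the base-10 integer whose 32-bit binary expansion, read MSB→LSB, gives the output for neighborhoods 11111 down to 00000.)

2770783669

  #####|#  b31=1 t=1,i=18
  ####.|.  b30=0 t=1,i=21
  ###.#|#  b29=1 t=1,i=22
  ###..|.  b28=0 t=0,i=6
  ##.##|.  b27=0 t=1,i=0
  ##.#.|#  b26=1 t=0,i=16
  ##..#|.  b25=0 t=3,i=4
  ##...|#  b24=1 t=0,i=7
  #.###|.  b23=0 t=1,i=9
  #.##.|.  b22=0 t=1,i=1
  #.#.#|#  b21=1 t=0,i=17
  #.#..|.  b20=0 t=0,i=0
  #..##|.  b19=0 t=3,i=5
  #..#.|#  b18=1 t=7,i=4
  #...#|#  b17=1 t=0,i=2
  #....|.  b16=0 t=0,i=8
  .####|#  b15=1 t=1,i=17
  .###.|#  b14=1 t=0,i=5
  .##.#|.  b13=0 t=0,i=15
  .##..|.  b12=0 t=3,i=3
  .#.##|#  b11=1 t=1,i=8
  .#.#.|#  b10=1 t=0,i=18
  .#..#|.  b9=0 t=8,i=2
  .#...|#  b8=1 t=0,i=1
  ..###|#  b7=1 t=0,i=4
  ..##.|.  b6=0 t=0,i=14
  ..#.#|#  b5=1 t=6,i=1
  ..#..|#  b4=1 t=8,i=1
  ...##|.  b3=0 t=0,i=3
  ...#.|#  b2=1 t=6,i=0
  ....#|.  b1=0 t=0,i=12
  .....|#  b0=1 t=0,i=9
  bits 10100101001001101100110110110101 = 2770783669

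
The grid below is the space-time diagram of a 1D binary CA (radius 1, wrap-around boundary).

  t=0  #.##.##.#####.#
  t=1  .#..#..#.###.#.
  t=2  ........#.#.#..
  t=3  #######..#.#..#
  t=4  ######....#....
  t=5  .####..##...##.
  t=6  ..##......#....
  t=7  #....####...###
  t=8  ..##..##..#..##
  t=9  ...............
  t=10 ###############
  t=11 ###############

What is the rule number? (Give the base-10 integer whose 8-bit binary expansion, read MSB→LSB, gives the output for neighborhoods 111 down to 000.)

  [7] ### => #  t=0,i=9
  [6] ##. => .  t=0,i=0
  [5] #.# => #  t=0,i=1
  [4] #.. => .  t=1,i=2
  [3] .## => .  t=0,i=2
  [2] .#. => .  t=1,i=1
  [1] ..# => .  t=1,i=0
  [0] ... => #  t=2,i=0
  bits 10100001 = 161

161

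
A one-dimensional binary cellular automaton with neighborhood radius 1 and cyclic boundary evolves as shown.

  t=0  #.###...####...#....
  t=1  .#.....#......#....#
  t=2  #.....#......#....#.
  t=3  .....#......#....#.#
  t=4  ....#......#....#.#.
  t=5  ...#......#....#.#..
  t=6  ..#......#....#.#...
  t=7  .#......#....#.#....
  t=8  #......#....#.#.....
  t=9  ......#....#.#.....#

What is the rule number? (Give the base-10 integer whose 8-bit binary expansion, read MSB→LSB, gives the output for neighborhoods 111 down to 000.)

34

  [7] ### => .  t=0,i=3
  [6] ##. => .  t=0,i=4
  [5] #.# => #  t=0,i=1
  [4] #.. => .  t=0,i=5
  [3] .## => .  t=0,i=2
  [2] .#. => .  t=0,i=0
  [1] ..# => #  t=0,i=7
  [0] ... => .  t=0,i=6
  bits 00100010 = 34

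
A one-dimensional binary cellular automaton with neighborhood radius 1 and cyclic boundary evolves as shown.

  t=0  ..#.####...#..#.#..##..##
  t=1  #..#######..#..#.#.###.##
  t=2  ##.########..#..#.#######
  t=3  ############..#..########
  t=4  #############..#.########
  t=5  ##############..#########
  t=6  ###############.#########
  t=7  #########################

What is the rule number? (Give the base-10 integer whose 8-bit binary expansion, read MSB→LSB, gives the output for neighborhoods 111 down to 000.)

  nb ###: next=#  (t=0,i=5, bit7=1)
  nb ##.: next=#  (t=0,i=7, bit6=1)
  nb #.#: next=#  (t=0,i=3, bit5=1)
  nb #..: next=#  (t=0,i=0, bit4=1)
  nb .##: next=#  (t=0,i=4, bit3=1)
  nb .#.: next=.  (t=0,i=2, bit2=0)
  nb ..#: next=.  (t=0,i=1, bit1=0)
  nb ...: next=#  (t=0,i=9, bit0=1)
  bits 11111001 = 249

249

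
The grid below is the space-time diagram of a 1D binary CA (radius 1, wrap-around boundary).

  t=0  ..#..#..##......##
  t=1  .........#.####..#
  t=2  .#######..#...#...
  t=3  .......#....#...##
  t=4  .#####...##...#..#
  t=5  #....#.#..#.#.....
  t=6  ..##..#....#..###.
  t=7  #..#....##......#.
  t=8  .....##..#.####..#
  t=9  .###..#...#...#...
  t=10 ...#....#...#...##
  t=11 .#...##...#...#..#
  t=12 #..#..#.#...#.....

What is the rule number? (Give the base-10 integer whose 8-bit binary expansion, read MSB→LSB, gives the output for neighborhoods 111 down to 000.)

97

  nb ###: next=.  (t=1,i=12, bit7=0)
  nb ##.: next=#  (t=0,i=9, bit6=1)
  nb #.#: next=#  (t=1,i=10, bit5=1)
  nb #..: next=.  (t=0,i=0, bit4=0)
  nb .##: next=.  (t=0,i=8, bit3=0)
  nb .#.: next=.  (t=0,i=2, bit2=0)
  nb ..#: next=.  (t=0,i=1, bit1=0)
  nb ...: next=#  (t=0,i=11, bit0=1)
  bits 01100001 = 97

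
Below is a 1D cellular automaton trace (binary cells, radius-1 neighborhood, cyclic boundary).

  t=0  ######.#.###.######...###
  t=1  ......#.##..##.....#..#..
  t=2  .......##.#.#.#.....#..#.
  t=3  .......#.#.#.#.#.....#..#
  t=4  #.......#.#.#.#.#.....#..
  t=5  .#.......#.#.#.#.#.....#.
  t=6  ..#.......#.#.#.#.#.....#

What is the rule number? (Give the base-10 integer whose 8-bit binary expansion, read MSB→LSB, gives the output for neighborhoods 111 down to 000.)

56

  ### -> .   bit 7 = 0  t=0,i=0
  ##. -> .   bit 6 = 0  t=0,i=5
  #.# -> #   bit 5 = 1  t=0,i=6
  #.. -> #   bit 4 = 1  t=0,i=19
  .## -> #   bit 3 = 1  t=0,i=9
  .#. -> .   bit 2 = 0  t=0,i=7
  ..# -> .   bit 1 = 0  t=0,i=21
  ... -> .   bit 0 = 0  t=0,i=20
  bits 00111000 = 56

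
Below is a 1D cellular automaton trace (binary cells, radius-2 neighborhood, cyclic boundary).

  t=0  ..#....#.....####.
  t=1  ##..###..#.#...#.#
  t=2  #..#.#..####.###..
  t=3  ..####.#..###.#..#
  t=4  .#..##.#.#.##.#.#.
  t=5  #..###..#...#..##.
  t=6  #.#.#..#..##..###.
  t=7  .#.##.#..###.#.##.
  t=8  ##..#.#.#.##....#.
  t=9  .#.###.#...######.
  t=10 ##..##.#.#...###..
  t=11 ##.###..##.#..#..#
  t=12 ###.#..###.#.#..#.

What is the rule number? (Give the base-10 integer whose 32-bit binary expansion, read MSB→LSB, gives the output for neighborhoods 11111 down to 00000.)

  [31] ##### => #  t=9,i=13
  [30] ####. => #  t=0,i=15
  [29] ###.# => #  t=2,i=11
  [28] ###.. => .  t=0,i=16
  [27] ##.## => #  t=2,i=12
  [26] ##.#. => .  t=3,i=6
  [25] ##..# => .  t=1,i=2
  [24] ##... => #  t=0,i=17
  [23] #.### => .  t=1,i=17
  [22] #.##. => .  t=4,i=11
  [21] #.#.# => .  t=4,i=7
  [20] #.#.. => #  t=1,i=11
  [19] #..## => #  t=1,i=3
  [18] #..#. => #  t=1,i=8
  [17] #...# => #  t=0,i=0
  [16] #.... => #  t=0,i=4
  [15] .#### => .  t=0,i=14
  [14] .###. => #  t=1,i=0
  [13] .##.# => #  t=4,i=5
  [12] .##.. => #  t=6,i=11
  [11] .#.## => .  t=1,i=16
  [10] .#.#. => #  t=1,i=10
  [9] .#..# => .  t=2,i=1
  [8] .#... => .  t=0,i=3
  [7] ..### => .  t=0,i=13
  [6] ..##. => #  t=4,i=4
  [5] ..#.# => #  t=1,i=9
  [4] ..#.. => .  t=0,i=2
  [3] ...## => .  t=0,i=12
  [2] ...#. => #  t=0,i=1
  [1] ....# => #  t=0,i=5
  [0] ..... => .  t=0,i=10
  bits 11101001000111110111010001100110 = 3911152742

3911152742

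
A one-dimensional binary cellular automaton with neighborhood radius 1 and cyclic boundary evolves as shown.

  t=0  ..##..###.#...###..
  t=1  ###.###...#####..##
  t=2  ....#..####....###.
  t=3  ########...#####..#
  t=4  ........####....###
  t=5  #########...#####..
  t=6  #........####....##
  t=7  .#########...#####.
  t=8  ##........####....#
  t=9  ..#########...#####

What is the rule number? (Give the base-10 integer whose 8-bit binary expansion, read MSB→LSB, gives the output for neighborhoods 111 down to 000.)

  ###|.  b7=0 t=0,i=7
  ##.|.  b6=0 t=0,i=3
  #.#|.  b5=0 t=0,i=9
  #..|#  b4=1 t=0,i=4
  .##|#  b3=1 t=0,i=2
  .#.|#  b2=1 t=0,i=10
  ..#|#  b1=1 t=0,i=1
  ...|#  b0=1 t=0,i=0
  bits 00011111 = 31

31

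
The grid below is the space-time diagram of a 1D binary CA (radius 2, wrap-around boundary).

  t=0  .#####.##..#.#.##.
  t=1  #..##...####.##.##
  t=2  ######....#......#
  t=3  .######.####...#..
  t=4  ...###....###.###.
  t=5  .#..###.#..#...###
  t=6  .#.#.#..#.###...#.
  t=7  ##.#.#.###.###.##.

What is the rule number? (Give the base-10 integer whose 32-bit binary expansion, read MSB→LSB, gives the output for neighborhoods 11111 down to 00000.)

3543947638

  ##### -> #   bit 31 = 1  t=0,i=3
  ####. -> #   bit 30 = 1  t=0,i=4
  ###.# -> .   bit 29 = 0  t=0,i=5
  ###.. -> #   bit 28 = 1  t=1,i=0
  ##.## -> .   bit 27 = 0  t=0,i=6
  ##.#. -> .   bit 26 = 0  t=5,i=0
  ##..# -> #   bit 25 = 1  t=0,i=9
  ##... -> #   bit 24 = 1  t=1,i=5
  #.### -> .   bit 23 = 0  t=1,i=16
  #.##. -> .   bit 22 = 0  t=0,i=7
  #.#.# -> #   bit 21 = 1  t=0,i=13
  #.#.. -> #   bit 20 = 1  t=5,i=1
  #..## -> #   bit 19 = 1  t=0,i=0
  #..#. -> #   bit 18 = 1  t=0,i=10
  #...# -> .   bit 17 = 0  t=1,i=6
  #.... -> .   bit 16 = 0  t=2,i=7
  .#### -> .   bit 15 = 0  t=0,i=2
  .###. -> #   bit 14 = 1  t=1,i=17
  .##.# -> .   bit 13 = 0  t=1,i=14
  .##.. -> #   bit 12 = 1  t=0,i=8
  .#.## -> #   bit 11 = 1  t=0,i=14
  .#.#. -> .   bit 10 = 0  t=0,i=12
  .#..# -> .   bit 9 = 0  t=5,i=2
  .#... -> #   bit 8 = 1  t=2,i=11
  ..### -> .   bit 7 = 0  t=0,i=1
  ..##. -> #   bit 6 = 1  t=1,i=3
  ..#.# -> #   bit 5 = 1  t=0,i=11
  ..#.. -> #   bit 4 = 1  t=2,i=10
  ...## -> .   bit 3 = 0  t=1,i=7
  ...#. -> #   bit 2 = 1  t=2,i=9
  ....# -> #   bit 1 = 1  t=2,i=8
  ..... -> .   bit 0 = 0  t=2,i=13
  bits 11010011001111000101100101110110 = 3543947638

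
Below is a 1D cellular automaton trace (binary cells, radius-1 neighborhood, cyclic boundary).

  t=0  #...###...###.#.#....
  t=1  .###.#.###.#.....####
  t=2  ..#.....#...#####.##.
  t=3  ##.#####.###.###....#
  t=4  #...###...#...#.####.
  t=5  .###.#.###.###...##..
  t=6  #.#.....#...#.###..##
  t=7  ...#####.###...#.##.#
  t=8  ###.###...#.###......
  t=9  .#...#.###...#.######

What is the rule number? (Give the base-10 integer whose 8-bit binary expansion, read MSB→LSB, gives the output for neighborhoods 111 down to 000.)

  nb ###: next=#  (t=0,i=5, bit7=1)
  nb ##.: next=.  (t=0,i=6, bit6=0)
  nb #.#: next=.  (t=0,i=13, bit5=0)
  nb #..: next=#  (t=0,i=1, bit4=1)
  nb .##: next=.  (t=0,i=4, bit3=0)
  nb .#.: next=.  (t=0,i=0, bit2=0)
  nb ..#: next=#  (t=0,i=3, bit1=1)
  nb ...: next=#  (t=0,i=2, bit0=1)
  bits 10010011 = 147

147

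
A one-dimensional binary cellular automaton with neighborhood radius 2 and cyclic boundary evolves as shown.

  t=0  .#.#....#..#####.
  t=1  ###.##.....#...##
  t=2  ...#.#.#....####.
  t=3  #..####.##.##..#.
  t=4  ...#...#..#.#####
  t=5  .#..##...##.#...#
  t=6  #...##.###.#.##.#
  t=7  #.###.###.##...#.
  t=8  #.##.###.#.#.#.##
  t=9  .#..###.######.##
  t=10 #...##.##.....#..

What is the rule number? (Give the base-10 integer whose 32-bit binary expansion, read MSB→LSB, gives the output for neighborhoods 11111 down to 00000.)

  [31] ##### => .  t=0,i=13
  [30] ####. => .  t=0,i=14
  [29] ###.# => .  t=1,i=2
  [28] ###.. => #  t=0,i=15
  [27] ##.## => #  t=1,i=3
  [26] ##.#. => #  t=5,i=11
  [25] ##..# => #  t=0,i=16
  [24] ##... => .  t=1,i=6
  [23] #.### => #  t=4,i=12
  [22] #.##. => .  t=1,i=4
  [21] #.#.# => #  t=2,i=5
  [20] #.#.. => .  t=0,i=3
  [19] #..## => .  t=0,i=10
  [18] #..#. => #  t=0,i=0
  [17] #...# => #  t=1,i=13
  [16] #.... => #  t=0,i=5
  [15] .#### => .  t=0,i=12
  [14] .###. => #  t=6,i=8
  [13] .##.# => .  t=3,i=9
  [12] .##.. => #  t=1,i=5
  [11] .#.## => .  t=4,i=11
  [10] .#.#. => #  t=0,i=2
  [9] .#..# => .  t=0,i=9
  [8] .#... => #  t=0,i=4
  [7] ..### => #  t=0,i=11
  [6] ..##. => #  t=5,i=4
  [5] ..#.# => #  t=0,i=1
  [4] ..#.. => .  t=0,i=8
  [3] ...## => #  t=1,i=14
  [2] ...#. => .  t=0,i=7
  [1] ....# => .  t=0,i=6
  [0] ..... => .  t=1,i=8
  bits 00011110101001110101010111101000 = 514282984

514282984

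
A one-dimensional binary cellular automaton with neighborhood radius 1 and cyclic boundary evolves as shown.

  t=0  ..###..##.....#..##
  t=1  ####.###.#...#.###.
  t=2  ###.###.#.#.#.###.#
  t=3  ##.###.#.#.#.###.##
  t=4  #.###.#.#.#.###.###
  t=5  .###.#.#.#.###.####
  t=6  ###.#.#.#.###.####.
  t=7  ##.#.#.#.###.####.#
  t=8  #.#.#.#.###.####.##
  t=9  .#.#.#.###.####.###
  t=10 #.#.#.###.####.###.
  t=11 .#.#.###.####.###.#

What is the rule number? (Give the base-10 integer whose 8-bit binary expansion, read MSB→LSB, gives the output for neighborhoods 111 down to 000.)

186

  nb ###: next=#  (t=0,i=3, bit7=1)
  nb ##.: next=.  (t=0,i=4, bit6=0)
  nb #.#: next=#  (t=1,i=4, bit5=1)
  nb #..: next=#  (t=0,i=0, bit4=1)
  nb .##: next=#  (t=0,i=2, bit3=1)
  nb .#.: next=.  (t=0,i=14, bit2=0)
  nb ..#: next=#  (t=0,i=1, bit1=1)
  nb ...: next=.  (t=0,i=10, bit0=0)
  bits 10111010 = 186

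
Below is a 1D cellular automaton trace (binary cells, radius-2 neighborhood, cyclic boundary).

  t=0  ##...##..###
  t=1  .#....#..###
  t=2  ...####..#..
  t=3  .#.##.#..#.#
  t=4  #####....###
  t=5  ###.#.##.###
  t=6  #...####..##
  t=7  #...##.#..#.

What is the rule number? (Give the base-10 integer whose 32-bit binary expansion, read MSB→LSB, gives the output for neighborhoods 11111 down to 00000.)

2422324406

  [31] ##### => #  t=0,i=11
  [30] ####. => .  t=0,i=0
  [29] ###.# => .  t=1,i=11
  [28] ###.. => #  t=0,i=1
  [27] ##.## => .  t=5,i=8
  [26] ##.#. => .  t=1,i=0
  [25] ##..# => .  t=0,i=7
  [24] ##... => .  t=0,i=2
  [23] #.### => .  t=5,i=9
  [22] #.##. => #  t=3,i=3
  [21] #.#.# => #  t=3,i=1
  [20] #.#.. => .  t=1,i=1
  [19] #..## => .  t=0,i=8
  [18] #..#. => .  t=2,i=8
  [17] #...# => .  t=0,i=3
  [16] #.... => #  t=1,i=3
  [15] .#### => #  t=0,i=10
  [14] .###. => .  t=1,i=10
  [13] .##.# => #  t=3,i=4
  [12] .##.. => #  t=0,i=6
  [11] .#.## => #  t=3,i=2
  [10] .#.#. => #  t=3,i=0
  [9] .#..# => .  t=1,i=7
  [8] .#... => .  t=1,i=2
  [7] ..### => #  t=0,i=9
  [6] ..##. => .  t=0,i=5
  [5] ..#.# => #  t=3,i=9
  [4] ..#.. => #  t=1,i=6
  [3] ...## => .  t=0,i=4
  [2] ...#. => #  t=1,i=5
  [1] ....# => #  t=1,i=4
  [0] ..... => .  t=2,i=0
  bits 10010000011000011011110010110110 = 2422324406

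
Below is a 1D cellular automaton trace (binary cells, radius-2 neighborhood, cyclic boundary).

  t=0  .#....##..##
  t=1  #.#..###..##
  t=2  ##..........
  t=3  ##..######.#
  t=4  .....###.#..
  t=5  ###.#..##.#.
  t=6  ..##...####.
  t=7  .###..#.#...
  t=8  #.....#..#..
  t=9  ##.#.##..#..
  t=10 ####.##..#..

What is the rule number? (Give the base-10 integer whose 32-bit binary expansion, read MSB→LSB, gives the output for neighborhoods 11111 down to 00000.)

  [31] ##### => #  t=3,i=6
  [30] ####. => .  t=3,i=8
  [29] ###.# => #  t=1,i=0
  [28] ###.. => .  t=1,i=7
  [27] ##.## => .  t=3,i=10
  [26] ##.#. => #  t=0,i=0
  [25] ##..# => .  t=0,i=8
  [24] ##... => .  t=2,i=2
  [23] #.### => .  t=3,i=11
  [22] #.##. => #  t=9,i=5
  [21] #.#.# => #  t=5,i=10
  [20] #.#.. => .  t=0,i=1
  [19] #..## => .  t=0,i=9
  [18] #..#. => .  t=7,i=5
  [17] #...# => .  t=6,i=0
  [16] #.... => .  t=0,i=3
  [15] .#### => #  t=3,i=5
  [14] .###. => .  t=1,i=6
  [13] .##.# => #  t=0,i=11
  [12] .##.. => #  t=0,i=7
  [11] .#.## => .  t=5,i=11
  [10] .#.#. => .  t=7,i=7
  [9] .#..# => .  t=1,i=3
  [8] .#... => #  t=0,i=2
  [7] ..### => .  t=1,i=5
  [6] ..##. => #  t=0,i=6
  [5] ..#.# => #  t=7,i=6
  [4] ..#.. => #  t=8,i=0
  [3] ...## => #  t=0,i=5
  [2] ...#. => #  t=8,i=5
  [1] ....# => .  t=0,i=4
  [0] ..... => #  t=2,i=4
  bits 10100100011000001011000101111101 = 2757800317

2757800317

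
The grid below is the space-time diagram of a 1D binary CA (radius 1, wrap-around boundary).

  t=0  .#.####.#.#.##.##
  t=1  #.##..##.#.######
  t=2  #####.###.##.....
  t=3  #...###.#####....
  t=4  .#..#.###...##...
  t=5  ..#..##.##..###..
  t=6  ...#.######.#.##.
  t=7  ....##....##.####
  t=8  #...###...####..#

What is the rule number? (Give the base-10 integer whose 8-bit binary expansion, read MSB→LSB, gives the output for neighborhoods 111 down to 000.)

  ### -> .   bit 7 = 0  t=0,i=4
  ##. -> #   bit 6 = 1  t=0,i=6
  #.# -> #   bit 5 = 1  t=0,i=0
  #.. -> #   bit 4 = 1  t=1,i=4
  .## -> #   bit 3 = 1  t=0,i=3
  .#. -> .   bit 2 = 0  t=0,i=1
  ..# -> .   bit 1 = 0  t=1,i=5
  ... -> .   bit 0 = 0  t=2,i=13
  bits 01111000 = 120

120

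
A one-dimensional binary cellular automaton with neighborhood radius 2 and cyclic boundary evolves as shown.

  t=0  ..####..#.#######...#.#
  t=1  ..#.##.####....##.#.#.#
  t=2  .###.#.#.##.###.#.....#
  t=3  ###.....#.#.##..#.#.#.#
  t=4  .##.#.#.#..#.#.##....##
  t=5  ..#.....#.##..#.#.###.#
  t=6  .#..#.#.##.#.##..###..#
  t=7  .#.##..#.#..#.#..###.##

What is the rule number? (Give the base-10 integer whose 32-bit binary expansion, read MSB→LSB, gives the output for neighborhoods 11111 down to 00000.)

1352104106

  ##### -> .   bit 31 = 0  t=0,i=12
  ####. -> #   bit 30 = 1  t=0,i=4
  ###.# -> .   bit 29 = 0  t=2,i=3
  ###.. -> #   bit 28 = 1  t=0,i=5
  ##.## -> .   bit 27 = 0  t=1,i=6
  ##.#. -> .   bit 26 = 0  t=1,i=17
  ##..# -> .   bit 25 = 0  t=0,i=6
  ##... -> .   bit 24 = 0  t=0,i=17
  #.### -> #   bit 23 = 1  t=0,i=10
  #.##. -> .   bit 22 = 0  t=1,i=4
  #.#.# -> .   bit 21 = 0  t=1,i=18
  #.#.. -> #   bit 20 = 1  t=0,i=22
  #..## -> .   bit 19 = 0  t=0,i=1
  #..#. -> #   bit 18 = 1  t=0,i=7
  #...# -> #   bit 17 = 1  t=0,i=18
  #.... -> #   bit 16 = 1  t=1,i=12
  .#### -> .   bit 15 = 0  t=0,i=3
  .###. -> #   bit 14 = 1  t=2,i=2
  .##.# -> #   bit 13 = 1  t=1,i=5
  .##.. -> #   bit 12 = 1  t=3,i=13
  .#.## -> #   bit 11 = 1  t=0,i=9
  .#.#. -> .   bit 10 = 0  t=0,i=21
  .#..# -> .   bit 9 = 0  t=0,i=0
  .#... -> .   bit 8 = 0  t=2,i=17
  ..### -> #   bit 7 = 1  t=0,i=2
  ..##. -> .   bit 6 = 0  t=1,i=15
  ..#.# -> #   bit 5 = 1  t=0,i=8
  ..#.. -> .   bit 4 = 0  t=5,i=2
  ...## -> #   bit 3 = 1  t=1,i=14
  ...#. -> .   bit 2 = 0  t=0,i=19
  ....# -> #   bit 1 = 1  t=1,i=13
  ..... -> .   bit 0 = 0  t=2,i=19
  bits 01010000100101110111100010101010 = 1352104106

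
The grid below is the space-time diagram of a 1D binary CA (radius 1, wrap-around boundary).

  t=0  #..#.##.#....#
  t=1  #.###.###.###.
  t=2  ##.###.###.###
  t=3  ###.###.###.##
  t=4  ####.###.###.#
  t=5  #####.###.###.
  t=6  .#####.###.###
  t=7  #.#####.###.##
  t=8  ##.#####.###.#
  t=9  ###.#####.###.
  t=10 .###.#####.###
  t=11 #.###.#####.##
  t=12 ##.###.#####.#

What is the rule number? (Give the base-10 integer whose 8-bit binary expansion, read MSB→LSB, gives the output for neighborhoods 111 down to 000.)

  [7] ### => #  t=1,i=3
  [6] ##. => #  t=0,i=0
  [5] #.# => #  t=0,i=4
  [4] #.. => .  t=0,i=1
  [3] .## => .  t=0,i=5
  [2] .#. => #  t=0,i=3
  [1] ..# => #  t=0,i=2
  [0] ... => #  t=0,i=10
  bits 11100111 = 231

231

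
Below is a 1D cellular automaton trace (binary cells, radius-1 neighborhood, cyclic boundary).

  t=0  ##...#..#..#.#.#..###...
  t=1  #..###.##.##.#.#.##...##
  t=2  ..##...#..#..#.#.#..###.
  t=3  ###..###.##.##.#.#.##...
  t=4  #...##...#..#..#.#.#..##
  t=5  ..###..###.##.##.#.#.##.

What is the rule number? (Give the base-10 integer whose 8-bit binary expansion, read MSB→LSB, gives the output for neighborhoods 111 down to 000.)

  ###|.  b7=0 t=0,i=19
  ##.|.  b6=0 t=0,i=1
  #.#|.  b5=0 t=0,i=12
  #..|.  b4=0 t=0,i=2
  .##|#  b3=1 t=0,i=0
  .#.|#  b2=1 t=0,i=5
  ..#|#  b1=1 t=0,i=4
  ...|#  b0=1 t=0,i=3
  bits 00001111 = 15

15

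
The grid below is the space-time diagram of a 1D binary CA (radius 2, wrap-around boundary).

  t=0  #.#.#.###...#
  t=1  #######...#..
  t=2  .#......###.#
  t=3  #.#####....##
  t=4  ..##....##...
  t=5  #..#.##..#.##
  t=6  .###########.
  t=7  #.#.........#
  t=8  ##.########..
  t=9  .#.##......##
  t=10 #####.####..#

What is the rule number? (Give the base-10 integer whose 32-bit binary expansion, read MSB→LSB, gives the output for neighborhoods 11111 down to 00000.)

  [31] ##### => .  t=1,i=2
  [30] ####. => .  t=1,i=5
  [29] ###.# => .  t=2,i=10
  [28] ###.. => .  t=0,i=8
  [27] ##.## => .  t=3,i=1
  [26] ##.#. => #  t=0,i=1
  [25] ##..# => #  t=5,i=1
  [24] ##... => .  t=0,i=9
  [23] #.### => #  t=0,i=6
  [22] #.##. => #  t=5,i=5
  [21] #.#.# => #  t=0,i=2
  [20] #.#.. => .  t=2,i=1
  [19] #..## => #  t=1,i=12
  [18] #..#. => #  t=5,i=2
  [17] #...# => #  t=0,i=10
  [16] #.... => #  t=2,i=3
  [15] .#### => #  t=1,i=1
  [14] .###. => .  t=0,i=7
  [13] .##.# => #  t=0,i=0
  [12] .##.. => #  t=4,i=3
  [11] .#.## => #  t=0,i=5
  [10] .#.#. => #  t=0,i=3
  [9] .#..# => .  t=1,i=11
  [8] .#... => #  t=2,i=2
  [7] ..### => .  t=1,i=0
  [6] ..##. => .  t=0,i=12
  [5] ..#.# => #  t=5,i=3
  [4] ..#.. => #  t=1,i=10
  [3] ...## => .  t=0,i=11
  [2] ...#. => #  t=1,i=9
  [1] ....# => #  t=2,i=6
  [0] ..... => #  t=2,i=4
  bits 00000110111011111011110100110111 = 116374839

116374839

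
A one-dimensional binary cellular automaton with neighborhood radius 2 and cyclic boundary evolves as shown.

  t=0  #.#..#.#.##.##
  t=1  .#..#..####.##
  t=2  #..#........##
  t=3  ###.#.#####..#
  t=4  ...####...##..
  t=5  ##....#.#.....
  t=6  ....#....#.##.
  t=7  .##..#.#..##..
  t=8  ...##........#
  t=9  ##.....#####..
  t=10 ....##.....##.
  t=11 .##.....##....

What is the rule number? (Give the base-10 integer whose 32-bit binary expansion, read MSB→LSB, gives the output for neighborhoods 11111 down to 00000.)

  nb #####: next=.  (t=3,i=8, bit31=0)
  nb ####.: next=.  (t=1,i=9, bit30=0)
  nb ###.#: next=.  (t=0,i=0, bit29=0)
  nb ###..: next=#  (t=2,i=0, bit28=1)
  nb ##.##: next=.  (t=0,i=11, bit27=0)
  nb ##.#.: next=#  (t=0,i=1, bit26=1)
  nb ##..#: next=#  (t=2,i=1, bit25=1)
  nb ##...: next=.  (t=4,i=7, bit24=0)
  nb #.###: next=#  (t=0,i=12, bit23=1)
  nb #.##.: next=#  (t=0,i=9, bit22=1)
  nb #.#.#: next=#  (t=0,i=7, bit21=1)
  nb #.#..: next=.  (t=0,i=2, bit20=0)
  nb #..##: next=.  (t=1,i=6, bit19=0)
  nb #..#.: next=#  (t=0,i=4, bit18=1)
  nb #...#: next=#  (t=4,i=8, bit17=1)
  nb #....: next=.  (t=2,i=5, bit16=0)
  nb .####: next=.  (t=1,i=8, bit15=0)
  nb .###.: next=#  (t=0,i=13, bit14=1)
  nb .##.#: next=#  (t=0,i=10, bit13=1)
  nb .##..: next=.  (t=4,i=11, bit12=0)
  nb .#.##: next=#  (t=0,i=8, bit11=1)
  nb .#.#.: next=.  (t=0,i=6, bit10=0)
  nb .#..#: next=.  (t=0,i=3, bit9=0)
  nb .#...: next=#  (t=2,i=4, bit8=1)
  nb ..###: next=.  (t=1,i=7, bit7=0)
  nb ..##.: next=.  (t=4,i=10, bit6=0)
  nb ..#.#: next=.  (t=0,i=5, bit5=0)
  nb ..#..: next=.  (t=1,i=4, bit4=0)
  nb ...##: next=.  (t=2,i=11, bit3=0)
  nb ...#.: next=.  (t=5,i=5, bit2=0)
  nb ....#: next=#  (t=2,i=10, bit1=1)
  nb .....: next=#  (t=2,i=6, bit0=1)
  bits 00010110111001100110100100000011 = 384198915

384198915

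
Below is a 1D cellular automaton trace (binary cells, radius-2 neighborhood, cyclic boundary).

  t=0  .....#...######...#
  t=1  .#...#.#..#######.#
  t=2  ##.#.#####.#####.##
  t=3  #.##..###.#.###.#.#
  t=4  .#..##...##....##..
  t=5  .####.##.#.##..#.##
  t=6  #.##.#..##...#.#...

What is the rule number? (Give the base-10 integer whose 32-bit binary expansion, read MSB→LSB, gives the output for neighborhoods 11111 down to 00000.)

  #####|#  b31=1 t=0,i=11
  ####.|#  b30=1 t=0,i=13
  ###.#|.  b29=0 t=1,i=16
  ###..|#  b28=1 t=0,i=14
  ##.##|#  b27=1 t=2,i=10
  ##.#.|#  b26=1 t=1,i=17
  ##..#|#  b25=1 t=3,i=4
  ##...|#  b24=1 t=0,i=15
  #.###|.  b23=0 t=2,i=5
  #.##.|.  b22=0 t=3,i=2
  #.#.#|#  b21=1 t=1,i=18
  #.#..|#  b20=1 t=1,i=1
  #..##|#  b19=1 t=1,i=9
  #..#.|.  b18=0 t=5,i=14
  #...#|#  b17=1 t=0,i=7
  #....|#  b16=1 t=0,i=1
  .####|#  b15=1 t=0,i=10
  .###.|.  b14=0 t=3,i=7
  .##.#|.  b13=0 t=3,i=0
  .##..|.  b12=0 t=3,i=3
  .#.##|.  b11=0 t=2,i=4
  .#.#.|#  b10=1 t=1,i=0
  .#..#|#  b9=1 t=1,i=8
  .#...|.  b8=0 t=0,i=0
  ..###|.  b7=0 t=0,i=9
  ..##.|#  b6=1 t=4,i=4
  ..#.#|#  b5=1 t=1,i=5
  ..#..|#  b4=1 t=0,i=5
  ...##|.  b3=0 t=0,i=8
  ...#.|.  b2=0 t=0,i=4
  ....#|.  b1=0 t=0,i=3
  .....|.  b0=0 t=0,i=2
  bits 11011111001110111000011001110000 = 3745220208

3745220208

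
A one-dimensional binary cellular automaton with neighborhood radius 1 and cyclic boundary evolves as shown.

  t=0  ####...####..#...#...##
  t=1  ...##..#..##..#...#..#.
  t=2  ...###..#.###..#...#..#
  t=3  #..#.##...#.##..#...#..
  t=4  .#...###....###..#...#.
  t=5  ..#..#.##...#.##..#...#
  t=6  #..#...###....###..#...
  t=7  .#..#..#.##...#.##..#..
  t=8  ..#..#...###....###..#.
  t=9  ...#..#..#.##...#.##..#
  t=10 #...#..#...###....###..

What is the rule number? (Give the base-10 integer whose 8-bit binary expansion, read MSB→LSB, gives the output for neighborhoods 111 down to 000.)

  nb ###: next=.  (t=0,i=0, bit7=0)
  nb ##.: next=#  (t=0,i=3, bit6=1)
  nb #.#: next=.  (t=2,i=9, bit5=0)
  nb #..: next=#  (t=0,i=4, bit4=1)
  nb .##: next=#  (t=0,i=7, bit3=1)
  nb .#.: next=.  (t=0,i=13, bit2=0)
  nb ..#: next=.  (t=0,i=6, bit1=0)
  nb ...: next=.  (t=0,i=5, bit0=0)
  bits 01011000 = 88

88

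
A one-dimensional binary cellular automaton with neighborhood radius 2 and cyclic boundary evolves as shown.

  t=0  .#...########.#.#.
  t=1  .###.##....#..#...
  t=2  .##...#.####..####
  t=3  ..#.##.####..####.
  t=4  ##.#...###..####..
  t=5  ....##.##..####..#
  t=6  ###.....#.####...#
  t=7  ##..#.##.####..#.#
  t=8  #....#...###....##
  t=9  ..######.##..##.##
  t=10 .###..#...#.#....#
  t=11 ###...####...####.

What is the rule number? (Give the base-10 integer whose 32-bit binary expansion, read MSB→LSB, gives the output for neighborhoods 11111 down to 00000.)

1085004182

  nb #####: next=.  (t=0,i=7, bit31=0)
  nb ####.: next=#  (t=0,i=11, bit30=1)
  nb ###.#: next=.  (t=0,i=12, bit29=0)
  nb ###..: next=.  (t=2,i=11, bit28=0)
  nb ##.##: next=.  (t=1,i=4, bit27=0)
  nb ##.#.: next=.  (t=0,i=13, bit26=0)
  nb ##..#: next=.  (t=2,i=12, bit25=0)
  nb ##...: next=.  (t=1,i=7, bit24=0)
  nb #.###: next=#  (t=2,i=8, bit23=1)
  nb #.##.: next=.  (t=1,i=5, bit22=0)
  nb #.#.#: next=#  (t=0,i=14, bit21=1)
  nb #.#..: next=.  (t=0,i=16, bit20=0)
  nb #..##: next=#  (t=2,i=13, bit19=1)
  nb #..#.: next=.  (t=0,i=0, bit18=0)
  nb #...#: next=#  (t=0,i=3, bit17=1)
  nb #....: next=#  (t=1,i=8, bit16=1)
  nb .####: next=#  (t=0,i=6, bit15=1)
  nb .###.: next=#  (t=1,i=2, bit14=1)
  nb .##.#: next=.  (t=3,i=5, bit13=0)
  nb .##..: next=#  (t=1,i=6, bit12=1)
  nb .#.##: next=#  (t=2,i=7, bit11=1)
  nb .#.#.: next=.  (t=0,i=15, bit10=0)
  nb .#..#: next=.  (t=0,i=17, bit9=0)
  nb .#...: next=#  (t=0,i=2, bit8=1)
  nb ..###: next=#  (t=0,i=5, bit7=1)
  nb ..##.: next=.  (t=4,i=0, bit6=0)
  nb ..#.#: next=.  (t=2,i=6, bit5=0)
  nb ..#..: next=#  (t=0,i=1, bit4=1)
  nb ...##: next=.  (t=0,i=4, bit3=0)
  nb ...#.: next=#  (t=1,i=10, bit2=1)
  nb ....#: next=#  (t=1,i=9, bit1=1)
  nb .....: next=.  (t=6,i=5, bit0=0)
  bits 01000000101010111101100110010110 = 1085004182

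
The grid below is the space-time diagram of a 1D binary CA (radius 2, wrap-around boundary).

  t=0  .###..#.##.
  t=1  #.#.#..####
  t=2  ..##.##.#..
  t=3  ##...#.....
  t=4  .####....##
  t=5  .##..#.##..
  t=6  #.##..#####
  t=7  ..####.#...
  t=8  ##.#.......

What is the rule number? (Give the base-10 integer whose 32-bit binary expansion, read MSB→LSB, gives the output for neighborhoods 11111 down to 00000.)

65723918

  [31] ##### => .  t=1,i=9
  [30] ####. => .  t=1,i=10
  [29] ###.# => .  t=1,i=0
  [28] ###.. => .  t=0,i=3
  [27] ##.## => .  t=2,i=4
  [26] ##.#. => .  t=1,i=1
  [25] ##..# => #  t=0,i=4
  [24] ##... => #  t=3,i=2
  [23] #.### => #  t=4,i=1
  [22] #.##. => #  t=0,i=8
  [21] #.#.# => #  t=1,i=2
  [20] #.#.. => .  t=1,i=4
  [19] #..## => #  t=0,i=0
  [18] #..#. => .  t=0,i=5
  [17] #...# => #  t=3,i=3
  [16] #.... => .  t=2,i=10
  [15] .#### => #  t=1,i=8
  [14] .###. => #  t=0,i=2
  [13] .##.# => .  t=2,i=3
  [12] .##.. => #  t=0,i=9
  [11] .#.## => #  t=0,i=7
  [10] .#.#. => #  t=1,i=3
  [9] .#..# => #  t=1,i=5
  [8] .#... => .  t=2,i=9
  [7] ..### => .  t=0,i=1
  [6] ..##. => .  t=2,i=2
  [5] ..#.# => .  t=0,i=6
  [4] ..#.. => .  t=3,i=5
  [3] ...## => #  t=2,i=1
  [2] ...#. => #  t=3,i=4
  [1] ....# => #  t=2,i=0
  [0] ..... => .  t=3,i=8
  bits 00000011111010101101111000001110 = 65723918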